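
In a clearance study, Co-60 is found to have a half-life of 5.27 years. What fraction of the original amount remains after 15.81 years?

n = 15.81/5.27 ≈ 3 half-lives.
Fraction remaining = (1/2)^3 ≈ 0.125.

0.125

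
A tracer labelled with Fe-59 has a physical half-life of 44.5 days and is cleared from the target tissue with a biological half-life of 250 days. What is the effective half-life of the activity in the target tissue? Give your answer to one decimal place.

37.8 days

1/t_eff = 1/t_phys + 1/t_biol = 1/44.5 + 1/250 = 0.026472 per day.
t_eff = 44.5 × 250 / (44.5 + 250) ≈ 37.776 days.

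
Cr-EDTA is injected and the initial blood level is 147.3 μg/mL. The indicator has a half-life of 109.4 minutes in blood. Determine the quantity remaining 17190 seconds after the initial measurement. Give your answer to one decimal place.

Convert the elapsed time: 17190 seconds = 286.5 minutes.
Number of half-lives: n = 286.5/109.4 ≈ 2.6188.
Remaining = 147.3 × (1/2)^2.6188 = 147.3 × 0.1628 ≈ 23.98 μg/mL.

24.0 μg/mL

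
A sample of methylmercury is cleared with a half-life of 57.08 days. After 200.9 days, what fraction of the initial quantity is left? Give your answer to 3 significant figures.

0.0872

n = 200.9/57.08 ≈ 3.5196 half-lives.
Fraction remaining = (1/2)^3.5196 ≈ 0.087194.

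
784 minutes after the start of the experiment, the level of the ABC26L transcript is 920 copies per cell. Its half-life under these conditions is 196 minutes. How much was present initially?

14720 copies per cell

Number of half-lives elapsed: n = 784/196 ≈ 4.
A₀ = A × 2^n = 920 × 2^4 = 920 × 16 ≈ 14720 copies per cell.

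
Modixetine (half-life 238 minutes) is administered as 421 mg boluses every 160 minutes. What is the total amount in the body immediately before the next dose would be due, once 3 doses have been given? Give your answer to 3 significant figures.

The 3 doses were given 480, 320, 160 minutes ago.
Total = 421·(1/2)^(480/238) + 421·(1/2)^(320/238) + 421·(1/2)^(160/238)
      = 104.03 + 165.78 + 264.19 ≈ 534 mg.

534 mg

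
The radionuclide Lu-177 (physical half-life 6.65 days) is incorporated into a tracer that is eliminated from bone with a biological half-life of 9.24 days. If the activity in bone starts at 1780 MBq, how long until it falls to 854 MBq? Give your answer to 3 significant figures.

4.10 days

1/t_eff = 1/t_phys + 1/t_biol = 1/6.65 + 1/9.24 = 0.2586 per day.
t_eff = 6.65 × 9.24 / (6.65 + 9.24) ≈ 3.867 days.
n = log₂(1780/854) ≈ 1.0596; t = 1.0596 × 3.867 ≈ 4.0973 days.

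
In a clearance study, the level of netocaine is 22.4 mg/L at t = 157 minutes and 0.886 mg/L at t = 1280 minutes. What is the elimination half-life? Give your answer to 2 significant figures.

Over Δt = 1280 − 157 = 1123 minutes, the level fell by a factor of 22.4/0.886 ≈ 25.282.
n = log₂(25.282) ≈ 4.66 half-lives, so t½ = 1123/4.66 ≈ 240.98 minutes.

240 minutes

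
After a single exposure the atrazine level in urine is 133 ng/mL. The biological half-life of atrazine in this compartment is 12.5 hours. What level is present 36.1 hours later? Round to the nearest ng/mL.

18 ng/mL

Number of half-lives: n = 36.1/12.5 ≈ 2.888.
Remaining = 133 × (1/2)^2.888 = 133 × 0.13509 ≈ 17.967 ng/mL.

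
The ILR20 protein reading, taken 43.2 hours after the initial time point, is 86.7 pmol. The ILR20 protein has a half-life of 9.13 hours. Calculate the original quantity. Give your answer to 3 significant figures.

2300 pmol

Number of half-lives elapsed: n = 43.2/9.13 ≈ 4.7317.
A₀ = A × 2^n = 86.7 × 2^4.7317 = 86.7 × 26.569 ≈ 2303.5 pmol.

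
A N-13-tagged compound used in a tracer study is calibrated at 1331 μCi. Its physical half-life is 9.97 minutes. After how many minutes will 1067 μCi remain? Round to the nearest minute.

3 minutes

Fraction remaining = 1067/1331 ≈ 0.80165.
n = log₂(1331/1067) = ln(1.2474)/ln 2 ≈ 0.31895 half-lives.
t = n × t½ = 0.31895 × 9.97 ≈ 3.1799 minutes.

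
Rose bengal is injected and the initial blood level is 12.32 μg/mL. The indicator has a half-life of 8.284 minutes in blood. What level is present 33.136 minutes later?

Elapsed time is 4 half-lives (33.136/8.284).
Each half-life halves the amount: 12.32 × (1/2)^4 = 12.32/16 = 0.77 μg/mL.

0.77 μg/mL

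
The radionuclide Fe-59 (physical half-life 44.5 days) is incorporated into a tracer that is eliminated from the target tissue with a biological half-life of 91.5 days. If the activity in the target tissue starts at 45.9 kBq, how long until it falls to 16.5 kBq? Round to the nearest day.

1/t_eff = 1/t_phys + 1/t_biol = 1/44.5 + 1/91.5 = 0.033401 per day.
t_eff = 44.5 × 91.5 / (44.5 + 91.5) ≈ 29.939 days.
n = log₂(45.9/16.5) ≈ 1.476; t = 1.476 × 29.939 ≈ 44.191 days.

44 days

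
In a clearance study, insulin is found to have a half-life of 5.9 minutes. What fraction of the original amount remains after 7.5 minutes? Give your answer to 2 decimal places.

0.41

n = 7.5/5.9 ≈ 1.2712 half-lives.
Fraction remaining = (1/2)^1.2712 ≈ 0.41432.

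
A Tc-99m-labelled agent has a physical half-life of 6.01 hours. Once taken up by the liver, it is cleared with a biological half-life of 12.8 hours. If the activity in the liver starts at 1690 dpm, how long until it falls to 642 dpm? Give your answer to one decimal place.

1/t_eff = 1/t_phys + 1/t_biol = 1/6.01 + 1/12.8 = 0.24451 per hour.
t_eff = 6.01 × 12.8 / (6.01 + 12.8) ≈ 4.0897 hours.
n = log₂(1690/642) ≈ 1.3964; t = 1.3964 × 4.0897 ≈ 5.7108 hours.

5.7 hours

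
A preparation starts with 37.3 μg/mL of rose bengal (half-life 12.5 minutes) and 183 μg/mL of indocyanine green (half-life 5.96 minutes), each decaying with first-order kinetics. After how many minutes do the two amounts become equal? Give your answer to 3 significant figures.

Set 37.3·(1/2)^(t/12.5) = 183·(1/2)^(t/5.96).
Taking log₂: log₂(37.3/183) = t·(1/12.5 − 1/5.96).
log₂(0.20383) = -2.2946; 1/12.5 − 1/5.96 = -0.087785.
t = -2.2946 / -0.087785 ≈ 26.139 minutes.

26.1 minutes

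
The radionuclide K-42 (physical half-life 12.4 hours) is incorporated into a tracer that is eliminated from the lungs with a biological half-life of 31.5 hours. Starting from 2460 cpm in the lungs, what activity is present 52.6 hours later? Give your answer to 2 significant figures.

41 cpm

1/t_eff = 1/t_phys + 1/t_biol = 1/12.4 + 1/31.5 = 0.11239 per hour.
t_eff = 12.4 × 31.5 / (12.4 + 31.5) ≈ 8.8975 hours.
Remaining = 2460 × (1/2)^(52.6/8.8975) = 2460 × (1/2)^5.9118 ≈ 40.861 cpm.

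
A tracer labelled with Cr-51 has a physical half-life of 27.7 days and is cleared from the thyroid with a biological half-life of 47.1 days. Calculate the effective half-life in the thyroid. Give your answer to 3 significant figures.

17.4 days

1/t_eff = 1/t_phys + 1/t_biol = 1/27.7 + 1/47.1 = 0.057333 per day.
t_eff = 27.7 × 47.1 / (27.7 + 47.1) ≈ 17.442 days.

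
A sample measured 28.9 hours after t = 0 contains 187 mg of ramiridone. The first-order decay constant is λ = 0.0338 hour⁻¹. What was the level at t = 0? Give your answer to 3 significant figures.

497 mg

t½ = ln 2 / λ = 0.69315 / 0.0338 ≈ 20.507 hours.
Number of half-lives elapsed: n = 28.9/20.507 ≈ 1.4093.
A₀ = A × 2^n = 187 × 2^1.4093 = 187 × 2.656 ≈ 496.67 mg.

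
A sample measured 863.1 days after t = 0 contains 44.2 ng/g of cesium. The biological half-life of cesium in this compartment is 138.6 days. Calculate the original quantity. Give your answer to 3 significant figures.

3310 ng/g

Number of half-lives elapsed: n = 863.1/138.6 ≈ 6.2273.
A₀ = A × 2^n = 44.2 × 2^6.2273 = 44.2 × 74.92 ≈ 3311.4 ng/g.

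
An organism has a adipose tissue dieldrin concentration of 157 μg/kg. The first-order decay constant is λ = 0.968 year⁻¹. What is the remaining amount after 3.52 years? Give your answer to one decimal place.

5.2 μg/kg

t½ = ln 2 / λ = 0.69315 / 0.968 ≈ 0.71606 years.
Number of half-lives: n = 3.52/0.71606 ≈ 4.9158.
Remaining = 157 × (1/2)^4.9158 = 157 × 0.033129 ≈ 5.2012 μg/kg.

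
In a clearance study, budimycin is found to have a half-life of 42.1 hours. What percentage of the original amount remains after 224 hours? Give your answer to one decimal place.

2.5%

n = 224/42.1 ≈ 5.3207 half-lives.
Fraction remaining = (1/2)^5.3207 ≈ 0.025022, i.e. 2.5022%.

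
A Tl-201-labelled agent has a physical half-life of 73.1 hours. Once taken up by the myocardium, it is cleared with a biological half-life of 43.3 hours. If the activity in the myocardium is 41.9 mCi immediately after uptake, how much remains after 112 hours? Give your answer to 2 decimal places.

2.41 mCi

1/t_eff = 1/t_phys + 1/t_biol = 1/73.1 + 1/43.3 = 0.036775 per hour.
t_eff = 73.1 × 43.3 / (73.1 + 43.3) ≈ 27.193 hours.
Remaining = 41.9 × (1/2)^(112/27.193) = 41.9 × (1/2)^4.1188 ≈ 2.4118 mCi.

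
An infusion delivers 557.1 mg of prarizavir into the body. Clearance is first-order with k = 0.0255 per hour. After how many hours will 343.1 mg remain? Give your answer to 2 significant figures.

19 hours

t½ = ln 2 / k = 0.69315 / 0.0255 ≈ 27.182 hours.
Fraction remaining = 343.1/557.1 ≈ 0.61587.
n = log₂(557.1/343.1) = ln(1.6237)/ln 2 ≈ 0.69931 half-lives.
t = n × t½ = 0.69931 × 27.182 ≈ 19.009 hours.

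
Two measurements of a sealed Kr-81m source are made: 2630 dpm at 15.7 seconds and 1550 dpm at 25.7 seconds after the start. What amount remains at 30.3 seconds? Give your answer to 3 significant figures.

Over Δt = 25.7 − 15.7 = 10 seconds, the level fell by a factor of 2630/1550 ≈ 1.6968.
n = log₂(1.6968) ≈ 0.76279 half-lives, so t½ = 10/0.76279 ≈ 13.11 seconds.
From t = 25.7 to t = 30.3: 1550 × (1/2)^((30.3−25.7)/13.11) ≈ 1215.4 dpm.

1220 dpm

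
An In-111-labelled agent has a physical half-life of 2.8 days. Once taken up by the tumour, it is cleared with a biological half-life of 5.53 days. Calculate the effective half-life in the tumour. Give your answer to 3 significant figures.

1.86 days

1/t_eff = 1/t_phys + 1/t_biol = 1/2.8 + 1/5.53 = 0.53797 per day.
t_eff = 2.8 × 5.53 / (2.8 + 5.53) ≈ 1.8588 days.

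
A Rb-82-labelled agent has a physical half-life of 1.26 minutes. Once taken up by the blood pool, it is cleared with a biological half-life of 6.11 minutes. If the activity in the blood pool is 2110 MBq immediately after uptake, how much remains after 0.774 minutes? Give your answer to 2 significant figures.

1/t_eff = 1/t_phys + 1/t_biol = 1/1.26 + 1/6.11 = 0.95732 per minute.
t_eff = 1.26 × 6.11 / (1.26 + 6.11) ≈ 1.0446 minutes.
Remaining = 2110 × (1/2)^(0.774/1.0446) = 2110 × (1/2)^0.74096 ≈ 1262.5 MBq.

1300 MBq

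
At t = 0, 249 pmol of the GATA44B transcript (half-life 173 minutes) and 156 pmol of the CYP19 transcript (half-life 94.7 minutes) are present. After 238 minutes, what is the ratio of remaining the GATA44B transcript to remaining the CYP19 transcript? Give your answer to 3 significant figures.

3.51

GATA44B transcript: 249 × (1/2)^(238/173) = 249 × (1/2)^1.3757 ≈ 95.955 pmol.
CYP19 transcript: 156 × (1/2)^(238/94.7) = 156 × (1/2)^2.5132 ≈ 27.326 pmol.
Ratio ≈ 95.955 / 27.326 ≈ 3.5115.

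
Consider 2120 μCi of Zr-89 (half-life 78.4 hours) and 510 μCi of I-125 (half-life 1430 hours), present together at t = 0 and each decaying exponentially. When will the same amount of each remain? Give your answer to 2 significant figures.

170 hours

Set 2120·(1/2)^(t/78.4) = 510·(1/2)^(t/1430).
Taking log₂: log₂(2120/510) = t·(1/78.4 − 1/1430).
log₂(4.1569) = 2.0555; 1/78.4 − 1/1430 = 0.012056.
t = 2.0555 / 0.012056 ≈ 170.5 hours.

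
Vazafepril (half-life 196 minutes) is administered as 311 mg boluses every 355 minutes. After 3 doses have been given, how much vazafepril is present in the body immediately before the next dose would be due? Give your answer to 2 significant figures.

120 mg

The 3 doses were given 1065, 710, 355 minutes ago.
Total = 311·(1/2)^(1065/196) + 311·(1/2)^(710/196) + 311·(1/2)^(355/196)
      = 7.1955 + 25.252 + 88.619 ≈ 121.07 mg.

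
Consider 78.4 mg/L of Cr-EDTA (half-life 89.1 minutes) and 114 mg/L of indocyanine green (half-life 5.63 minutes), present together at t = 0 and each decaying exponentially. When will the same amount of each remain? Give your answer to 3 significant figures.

3.25 minutes

Set 78.4·(1/2)^(t/89.1) = 114·(1/2)^(t/5.63).
Taking log₂: log₂(78.4/114) = t·(1/89.1 − 1/5.63).
log₂(0.68772) = -0.54011; 1/89.1 − 1/5.63 = -0.1664.
t = -0.54011 / -0.1664 ≈ 3.2459 minutes.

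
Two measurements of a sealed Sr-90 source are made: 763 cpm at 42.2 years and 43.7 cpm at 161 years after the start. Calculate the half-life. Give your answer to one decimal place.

Over Δt = 161 − 42.2 = 118.8 years, the level fell by a factor of 763/43.7 ≈ 17.46.
n = log₂(17.46) ≈ 4.126 half-lives, so t½ = 118.8/4.126 ≈ 28.793 years.

28.8 years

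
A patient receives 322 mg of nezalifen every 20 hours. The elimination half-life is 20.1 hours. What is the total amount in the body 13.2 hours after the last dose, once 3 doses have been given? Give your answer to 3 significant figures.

358 mg

The 3 doses were given 53.2, 33.2, 13.2 hours ago.
Total = 322·(1/2)^(53.2/20.1) + 322·(1/2)^(33.2/20.1) + 322·(1/2)^(13.2/20.1)
      = 51.416 + 102.48 + 204.25 ≈ 358.15 mg.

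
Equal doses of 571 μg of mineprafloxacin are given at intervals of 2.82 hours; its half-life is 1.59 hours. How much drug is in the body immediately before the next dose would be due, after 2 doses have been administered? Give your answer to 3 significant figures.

216 μg

The 2 doses were given 5.64, 2.82 hours ago.
Total = 571·(1/2)^(5.64/1.59) + 571·(1/2)^(2.82/1.59)
      = 48.846 + 167.01 ≈ 215.85 μg.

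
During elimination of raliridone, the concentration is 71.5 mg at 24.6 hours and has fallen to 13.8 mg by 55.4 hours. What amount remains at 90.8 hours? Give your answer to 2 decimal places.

Over Δt = 55.4 − 24.6 = 30.8 hours, the level fell by a factor of 71.5/13.8 ≈ 5.1812.
n = log₂(5.1812) ≈ 2.3733 half-lives, so t½ = 30.8/2.3733 ≈ 12.978 hours.
From t = 55.4 to t = 90.8: 13.8 × (1/2)^((90.8−55.4)/12.978) ≈ 2.0833 mg.

2.08 mg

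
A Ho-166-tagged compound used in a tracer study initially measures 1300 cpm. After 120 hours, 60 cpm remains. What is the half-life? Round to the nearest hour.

27 hours

A/A₀ = 60/1300 ≈ 0.046154.
n = log₂(21.667) ≈ 4.4374 half-lives elapsed in 120 hours.
t½ = 120/4.4374 ≈ 27.043 hours.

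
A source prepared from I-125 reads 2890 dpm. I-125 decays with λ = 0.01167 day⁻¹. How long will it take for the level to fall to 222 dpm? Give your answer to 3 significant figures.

t½ = ln 2 / λ = 0.69315 / 0.01167 ≈ 59.396 days.
Fraction remaining = 222/2890 ≈ 0.076817.
n = log₂(2890/222) = ln(13.018)/ln 2 ≈ 3.7024 half-lives.
t = n × t½ = 3.7024 × 59.396 ≈ 219.91 days.

220 days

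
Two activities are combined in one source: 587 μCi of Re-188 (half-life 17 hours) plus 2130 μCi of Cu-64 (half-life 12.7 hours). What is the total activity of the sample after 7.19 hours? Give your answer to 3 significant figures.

1880 μCi

Re-188: 587 × (1/2)^(7.19/17) = 587 × (1/2)^0.42294 ≈ 437.84 μCi.
Cu-64: 2130 × (1/2)^(7.19/12.7) = 2130 × (1/2)^0.56614 ≈ 1438.6 μCi.
Total = 437.84 + 1438.6 ≈ 1876.5 μCi.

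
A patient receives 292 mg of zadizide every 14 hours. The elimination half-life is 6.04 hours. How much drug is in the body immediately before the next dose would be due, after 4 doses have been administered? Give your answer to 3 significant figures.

73.1 mg

The 4 doses were given 56, 42, 28, 14 hours ago.
Total = 292·(1/2)^(56/6.04) + 292·(1/2)^(42/6.04) + 292·(1/2)^(28/6.04) + 292·(1/2)^(14/6.04)
      = 0.47247 + 2.3557 + 11.746 + 58.564 ≈ 73.138 mg.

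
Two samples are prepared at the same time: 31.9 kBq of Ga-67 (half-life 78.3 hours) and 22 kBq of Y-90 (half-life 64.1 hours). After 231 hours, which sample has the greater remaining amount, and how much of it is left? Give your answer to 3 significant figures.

Ga-67: 31.9 × (1/2)^2.9502 ≈ 4.1276 kBq.
Y-90: 22 × (1/2)^3.6037 ≈ 1.8096 kBq.
Ga-67 has more remaining, at ≈ 4.1276 kBq.

Ga-67, 4.13 kBq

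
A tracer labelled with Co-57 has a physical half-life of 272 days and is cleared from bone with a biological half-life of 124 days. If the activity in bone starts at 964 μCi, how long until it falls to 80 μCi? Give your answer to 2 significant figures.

310 days

1/t_eff = 1/t_phys + 1/t_biol = 1/272 + 1/124 = 0.011741 per day.
t_eff = 272 × 124 / (272 + 124) ≈ 85.172 days.
n = log₂(964/80) ≈ 3.591; t = 3.591 × 85.172 ≈ 305.85 days.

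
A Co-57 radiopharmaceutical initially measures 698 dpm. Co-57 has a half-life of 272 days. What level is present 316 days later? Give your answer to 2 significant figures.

Number of half-lives: n = 316/272 ≈ 1.1618.
Remaining = 698 × (1/2)^1.1618 = 698 × 0.44697 ≈ 311.98 dpm.

310 dpm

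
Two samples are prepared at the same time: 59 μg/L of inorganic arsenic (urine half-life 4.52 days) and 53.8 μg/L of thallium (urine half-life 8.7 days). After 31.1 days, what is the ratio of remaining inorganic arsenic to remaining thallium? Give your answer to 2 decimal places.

0.11

inorganic arsenic: 59 × (1/2)^(31.1/4.52) = 59 × (1/2)^6.8805 ≈ 0.50073 μg/L.
thallium: 53.8 × (1/2)^(31.1/8.7) = 53.8 × (1/2)^3.5747 ≈ 4.5153 μg/L.
Ratio ≈ 0.50073 / 4.5153 ≈ 0.1109.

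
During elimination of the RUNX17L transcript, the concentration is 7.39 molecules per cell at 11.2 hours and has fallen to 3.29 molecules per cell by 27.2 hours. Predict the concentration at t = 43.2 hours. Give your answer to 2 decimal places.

Over Δt = 27.2 − 11.2 = 16 hours, the level fell by a factor of 7.39/3.29 ≈ 2.2462.
n = log₂(2.2462) ≈ 1.1675 half-lives, so t½ = 16/1.1675 ≈ 13.705 hours.
From t = 27.2 to t = 43.2: 3.29 × (1/2)^((43.2−27.2)/13.705) ≈ 1.4647 molecules per cell.

1.46 molecules per cell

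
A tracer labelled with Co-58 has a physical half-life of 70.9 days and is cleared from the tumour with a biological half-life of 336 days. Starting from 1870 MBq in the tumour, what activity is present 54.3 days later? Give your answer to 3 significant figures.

1/t_eff = 1/t_phys + 1/t_biol = 1/70.9 + 1/336 = 0.017081 per day.
t_eff = 70.9 × 336 / (70.9 + 336) ≈ 58.546 days.
Remaining = 1870 × (1/2)^(54.3/58.546) = 1870 × (1/2)^0.92747 ≈ 983.2 MBq.

983 MBq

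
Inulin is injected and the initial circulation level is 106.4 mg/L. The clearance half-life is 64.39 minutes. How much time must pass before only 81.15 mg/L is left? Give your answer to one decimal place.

Fraction remaining = 81.15/106.4 ≈ 0.76269.
n = log₂(106.4/81.15) = ln(1.3112)/ln 2 ≈ 0.39084 half-lives.
t = n × t½ = 0.39084 × 64.39 ≈ 25.166 minutes.

25.2 minutes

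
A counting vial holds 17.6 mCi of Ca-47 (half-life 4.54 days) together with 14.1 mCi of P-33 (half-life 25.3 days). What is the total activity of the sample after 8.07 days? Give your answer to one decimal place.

16.4 mCi

Ca-47: 17.6 × (1/2)^(8.07/4.54) = 17.6 × (1/2)^1.7775 ≈ 5.1336 mCi.
P-33: 14.1 × (1/2)^(8.07/25.3) = 14.1 × (1/2)^0.31897 ≈ 11.303 mCi.
Total = 5.1336 + 11.303 ≈ 16.437 mCi.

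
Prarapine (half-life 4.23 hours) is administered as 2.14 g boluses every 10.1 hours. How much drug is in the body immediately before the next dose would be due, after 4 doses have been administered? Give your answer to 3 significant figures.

The 4 doses were given 40.4, 30.3, 20.2, 10.1 hours ago.
Total = 2.14·(1/2)^(40.4/4.23) + 2.14·(1/2)^(30.3/4.23) + 2.14·(1/2)^(20.2/4.23) + 2.14·(1/2)^(10.1/4.23)
      = 0.0028532 + 0.014931 + 0.07814 + 0.40892 ≈ 0.50485 g.

0.505 g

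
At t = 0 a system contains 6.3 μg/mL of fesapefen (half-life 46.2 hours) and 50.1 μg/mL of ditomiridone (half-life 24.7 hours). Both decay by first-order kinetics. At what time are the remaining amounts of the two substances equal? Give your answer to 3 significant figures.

159 hours

Set 6.3·(1/2)^(t/46.2) = 50.1·(1/2)^(t/24.7).
Taking log₂: log₂(6.3/50.1) = t·(1/46.2 − 1/24.7).
log₂(0.12575) = -2.9914; 1/46.2 − 1/24.7 = -0.018841.
t = -2.9914 / -0.018841 ≈ 158.77 hours.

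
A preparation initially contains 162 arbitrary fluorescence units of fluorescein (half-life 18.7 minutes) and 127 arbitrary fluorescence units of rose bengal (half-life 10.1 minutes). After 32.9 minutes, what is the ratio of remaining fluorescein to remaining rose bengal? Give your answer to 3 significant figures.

3.60

fluorescein: 162 × (1/2)^(32.9/18.7) = 162 × (1/2)^1.7594 ≈ 47.851 arbitrary fluorescence units.
rose bengal: 127 × (1/2)^(32.9/10.1) = 127 × (1/2)^3.2574 ≈ 13.281 arbitrary fluorescence units.
Ratio ≈ 47.851 / 13.281 ≈ 3.6031.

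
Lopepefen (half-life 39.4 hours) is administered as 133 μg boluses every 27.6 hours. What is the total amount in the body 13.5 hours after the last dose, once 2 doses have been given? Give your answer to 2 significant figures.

The 2 doses were given 41.1, 13.5 hours ago.
Total = 133·(1/2)^(41.1/39.4) + 133·(1/2)^(13.5/39.4)
      = 64.541 + 104.88 ≈ 169.42 μg.

170 μg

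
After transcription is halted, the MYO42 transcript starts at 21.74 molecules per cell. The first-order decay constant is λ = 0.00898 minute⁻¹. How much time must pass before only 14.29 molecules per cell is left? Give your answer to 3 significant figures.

t½ = ln 2 / λ = 0.69315 / 0.00898 ≈ 77.188 minutes.
Fraction remaining = 14.29/21.74 ≈ 0.65731.
n = log₂(21.74/14.29) = ln(1.5213)/ln 2 ≈ 0.60535 half-lives.
t = n × t½ = 0.60535 × 77.188 ≈ 46.725 minutes.

46.7 minutes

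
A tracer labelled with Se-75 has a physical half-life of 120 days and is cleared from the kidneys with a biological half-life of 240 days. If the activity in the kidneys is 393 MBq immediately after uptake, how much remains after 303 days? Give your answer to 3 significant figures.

1/t_eff = 1/t_phys + 1/t_biol = 1/120 + 1/240 = 0.0125 per day.
t_eff = 120 × 240 / (120 + 240) ≈ 80 days.
Remaining = 393 × (1/2)^(303/80) = 393 × (1/2)^3.7875 ≈ 28.46 MBq.

28.5 MBq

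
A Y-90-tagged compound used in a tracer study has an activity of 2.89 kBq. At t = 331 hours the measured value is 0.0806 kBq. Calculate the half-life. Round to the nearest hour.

A/A₀ = 0.0806/2.89 ≈ 0.027889.
n = log₂(35.856) ≈ 5.1641 half-lives elapsed in 331 hours.
t½ = 331/5.1641 ≈ 64.096 hours.

64 hours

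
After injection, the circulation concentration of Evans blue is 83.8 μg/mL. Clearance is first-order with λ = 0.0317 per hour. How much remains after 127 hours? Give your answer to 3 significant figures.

t½ = ln 2 / λ = 0.69315 / 0.0317 ≈ 21.866 hours.
Number of half-lives: n = 127/21.866 ≈ 5.8081.
Remaining = 83.8 × (1/2)^5.8081 = 83.8 × 0.017847 ≈ 1.4956 μg/mL.

1.50 μg/mL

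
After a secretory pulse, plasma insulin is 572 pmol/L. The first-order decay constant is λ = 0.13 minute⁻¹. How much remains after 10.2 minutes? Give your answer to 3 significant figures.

152 pmol/L

t½ = ln 2 / λ = 0.69315 / 0.13 ≈ 5.3319 minutes.
Number of half-lives: n = 10.2/5.3319 ≈ 1.913.
Remaining = 572 × (1/2)^1.913 = 572 × 0.26554 ≈ 151.89 pmol/L.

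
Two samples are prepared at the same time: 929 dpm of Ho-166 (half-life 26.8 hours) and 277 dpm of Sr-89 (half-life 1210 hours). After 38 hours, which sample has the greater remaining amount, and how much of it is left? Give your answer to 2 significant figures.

Ho-166, 350 dpm

Ho-166: 929 × (1/2)^1.4179 ≈ 347.68 dpm.
Sr-89: 277 × (1/2)^0.031405 ≈ 271.04 dpm.
Ho-166 has more remaining, at ≈ 347.68 dpm.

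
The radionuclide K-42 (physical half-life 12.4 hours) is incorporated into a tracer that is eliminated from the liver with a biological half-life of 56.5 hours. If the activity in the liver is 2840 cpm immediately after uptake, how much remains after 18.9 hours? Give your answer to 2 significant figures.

780 cpm

1/t_eff = 1/t_phys + 1/t_biol = 1/12.4 + 1/56.5 = 0.098344 per hour.
t_eff = 12.4 × 56.5 / (12.4 + 56.5) ≈ 10.168 hours.
Remaining = 2840 × (1/2)^(18.9/10.168) = 2840 × (1/2)^1.8587 ≈ 783.05 cpm.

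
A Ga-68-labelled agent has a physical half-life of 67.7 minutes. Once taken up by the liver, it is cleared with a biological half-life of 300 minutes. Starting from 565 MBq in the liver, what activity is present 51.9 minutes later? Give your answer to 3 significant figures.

1/t_eff = 1/t_phys + 1/t_biol = 1/67.7 + 1/300 = 0.018104 per minute.
t_eff = 67.7 × 300 / (67.7 + 300) ≈ 55.235 minutes.
Remaining = 565 × (1/2)^(51.9/55.235) = 565 × (1/2)^0.93962 ≈ 294.57 MBq.

295 MBq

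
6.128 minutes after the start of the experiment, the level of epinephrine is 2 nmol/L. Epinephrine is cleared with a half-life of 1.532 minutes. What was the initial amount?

Number of half-lives elapsed: n = 6.128/1.532 ≈ 4.
A₀ = A × 2^n = 2 × 2^4 = 2 × 16 ≈ 32 nmol/L.

32 nmol/L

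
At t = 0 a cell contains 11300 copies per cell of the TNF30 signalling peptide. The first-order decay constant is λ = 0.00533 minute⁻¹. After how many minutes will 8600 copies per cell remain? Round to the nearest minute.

t½ = ln 2 / λ = 0.69315 / 0.00533 ≈ 130.05 minutes.
Fraction remaining = 8600/11300 ≈ 0.76106.
n = log₂(11300/8600) = ln(1.314)/ln 2 ≈ 0.39391 half-lives.
t = n × t½ = 0.39391 × 130.05 ≈ 51.227 minutes.

51 minutes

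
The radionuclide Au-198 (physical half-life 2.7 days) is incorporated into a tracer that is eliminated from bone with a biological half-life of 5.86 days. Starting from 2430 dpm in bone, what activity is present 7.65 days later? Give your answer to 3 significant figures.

138 dpm

1/t_eff = 1/t_phys + 1/t_biol = 1/2.7 + 1/5.86 = 0.54102 per day.
t_eff = 2.7 × 5.86 / (2.7 + 5.86) ≈ 1.8484 days.
Remaining = 2430 × (1/2)^(7.65/1.8484) = 2430 × (1/2)^4.1388 ≈ 137.94 dpm.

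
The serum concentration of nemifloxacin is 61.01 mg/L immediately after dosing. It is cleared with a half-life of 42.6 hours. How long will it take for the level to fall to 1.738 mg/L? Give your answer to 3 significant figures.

Fraction remaining = 1.738/61.01 ≈ 0.028487.
n = log₂(61.01/1.738) = ln(35.104)/ln 2 ≈ 5.1335 half-lives.
t = n × t½ = 5.1335 × 42.6 ≈ 218.69 hours.

219 hours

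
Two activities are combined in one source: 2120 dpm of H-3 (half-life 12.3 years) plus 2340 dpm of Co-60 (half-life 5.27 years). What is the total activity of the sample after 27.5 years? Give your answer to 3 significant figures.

H-3: 2120 × (1/2)^(27.5/12.3) = 2120 × (1/2)^2.2358 ≈ 450.09 dpm.
Co-60: 2340 × (1/2)^(27.5/5.27) = 2340 × (1/2)^5.2182 ≈ 62.86 dpm.
Total = 450.09 + 62.86 ≈ 512.95 dpm.

513 dpm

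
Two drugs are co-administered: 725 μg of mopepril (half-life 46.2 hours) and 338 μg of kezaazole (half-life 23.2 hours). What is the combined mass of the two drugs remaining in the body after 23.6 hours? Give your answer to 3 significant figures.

mopepril: 725 × (1/2)^(23.6/46.2) = 725 × (1/2)^0.51082 ≈ 508.82 μg.
kezaazole: 338 × (1/2)^(23.6/23.2) = 338 × (1/2)^1.0172 ≈ 166.99 μg.
Total = 508.82 + 166.99 ≈ 675.81 μg.

676 μg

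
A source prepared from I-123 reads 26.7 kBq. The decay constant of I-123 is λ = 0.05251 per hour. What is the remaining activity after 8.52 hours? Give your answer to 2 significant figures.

17 kBq

t½ = ln 2 / λ = 0.69315 / 0.05251 ≈ 13.2 hours.
Number of half-lives: n = 8.52/13.2 ≈ 0.64544.
Remaining = 26.7 × (1/2)^0.64544 = 26.7 × 0.6393 ≈ 17.069 kBq.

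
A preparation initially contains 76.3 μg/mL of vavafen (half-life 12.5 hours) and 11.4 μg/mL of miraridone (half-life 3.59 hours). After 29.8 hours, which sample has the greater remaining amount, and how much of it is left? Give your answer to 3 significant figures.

vavafen: 76.3 × (1/2)^2.384 ≈ 14.617 μg/mL.
miraridone: 11.4 × (1/2)^8.3008 ≈ 0.03615 μg/mL.
Vavafen has more remaining, at ≈ 14.617 μg/mL.

vavafen, 14.6 μg/mL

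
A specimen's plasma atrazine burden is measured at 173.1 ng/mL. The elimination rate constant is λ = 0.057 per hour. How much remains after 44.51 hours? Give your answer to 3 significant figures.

13.7 ng/mL

t½ = ln 2 / λ = 0.69315 / 0.057 ≈ 12.16 hours.
Number of half-lives: n = 44.51/12.16 ≈ 3.6602.
Remaining = 173.1 × (1/2)^3.6602 = 173.1 × 0.079098 ≈ 13.692 ng/mL.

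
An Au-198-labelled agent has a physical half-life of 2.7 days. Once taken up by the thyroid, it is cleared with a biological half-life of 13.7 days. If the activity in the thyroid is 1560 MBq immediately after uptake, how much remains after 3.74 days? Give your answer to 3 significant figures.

1/t_eff = 1/t_phys + 1/t_biol = 1/2.7 + 1/13.7 = 0.44336 per day.
t_eff = 2.7 × 13.7 / (2.7 + 13.7) ≈ 2.2555 days.
Remaining = 1560 × (1/2)^(3.74/2.2555) = 1560 × (1/2)^1.6582 ≈ 494.27 MBq.

494 MBq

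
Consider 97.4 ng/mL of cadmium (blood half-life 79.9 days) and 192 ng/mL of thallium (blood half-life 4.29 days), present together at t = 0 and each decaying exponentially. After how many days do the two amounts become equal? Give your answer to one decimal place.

Set 97.4·(1/2)^(t/79.9) = 192·(1/2)^(t/4.29).
Taking log₂: log₂(97.4/192) = t·(1/79.9 − 1/4.29).
log₂(0.50729) = -0.97911; 1/79.9 − 1/4.29 = -0.22058.
t = -0.97911 / -0.22058 ≈ 4.4387 days.

4.4 days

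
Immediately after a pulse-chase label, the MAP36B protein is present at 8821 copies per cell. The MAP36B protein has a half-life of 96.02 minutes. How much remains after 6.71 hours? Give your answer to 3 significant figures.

482 copies per cell

Convert the elapsed time: 6.71 hours = 402.6 minutes.
Number of half-lives: n = 402.6/96.02 ≈ 4.1929.
Remaining = 8821 × (1/2)^4.1929 = 8821 × 0.054679 ≈ 482.32 copies per cell.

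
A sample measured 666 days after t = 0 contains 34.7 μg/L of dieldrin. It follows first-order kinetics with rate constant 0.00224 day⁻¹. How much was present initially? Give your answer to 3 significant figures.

t½ = ln 2 / λ = 0.69315 / 0.00224 ≈ 309.44 days.
Number of half-lives elapsed: n = 666/309.44 ≈ 2.1523.
A₀ = A × 2^n = 34.7 × 2^2.1523 = 34.7 × 4.4453 ≈ 154.25 μg/L.

154 μg/L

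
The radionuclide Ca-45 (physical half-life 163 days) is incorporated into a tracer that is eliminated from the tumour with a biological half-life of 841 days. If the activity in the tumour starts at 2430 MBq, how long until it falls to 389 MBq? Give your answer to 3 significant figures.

361 days

1/t_eff = 1/t_phys + 1/t_biol = 1/163 + 1/841 = 0.007324 per day.
t_eff = 163 × 841 / (163 + 841) ≈ 136.54 days.
n = log₂(2430/389) ≈ 2.6431; t = 2.6431 × 136.54 ≈ 360.88 days.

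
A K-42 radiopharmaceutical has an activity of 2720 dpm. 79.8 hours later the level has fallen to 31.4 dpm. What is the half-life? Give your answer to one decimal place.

12.4 hours

A/A₀ = 31.4/2720 ≈ 0.011544.
n = log₂(86.624) ≈ 6.4367 half-lives elapsed in 79.8 hours.
t½ = 79.8/6.4367 ≈ 12.398 hours.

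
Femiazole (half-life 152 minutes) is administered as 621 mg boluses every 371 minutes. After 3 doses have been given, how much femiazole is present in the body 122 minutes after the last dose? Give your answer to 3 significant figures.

The 3 doses were given 864, 493, 122 minutes ago.
Total = 621·(1/2)^(864/152) + 621·(1/2)^(493/152) + 621·(1/2)^(122/152)
      = 12.077 + 65.573 + 356.02 ≈ 433.67 mg.

434 mg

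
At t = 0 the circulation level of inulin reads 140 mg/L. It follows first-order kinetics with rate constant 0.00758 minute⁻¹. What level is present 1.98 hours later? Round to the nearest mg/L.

57 mg/L

t½ = ln 2 / k = 0.69315 / 0.00758 ≈ 91.444 minutes.
Convert the elapsed time: 1.98 hours = 118.8 minutes.
Number of half-lives: n = 118.8/91.444 ≈ 1.2992.
Remaining = 140 × (1/2)^1.2992 = 140 × 0.40636 ≈ 56.891 mg/L.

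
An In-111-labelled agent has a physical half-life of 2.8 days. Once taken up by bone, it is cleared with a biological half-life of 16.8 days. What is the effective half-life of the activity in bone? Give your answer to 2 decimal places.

2.40 days

1/t_eff = 1/t_phys + 1/t_biol = 1/2.8 + 1/16.8 = 0.41667 per day.
t_eff = 2.8 × 16.8 / (2.8 + 16.8) ≈ 2.4 days.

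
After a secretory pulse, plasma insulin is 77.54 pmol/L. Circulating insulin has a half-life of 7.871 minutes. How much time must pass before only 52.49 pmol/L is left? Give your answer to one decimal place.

4.4 minutes

Fraction remaining = 52.49/77.54 ≈ 0.67694.
n = log₂(77.54/52.49) = ln(1.4772)/ln 2 ≈ 0.5629 half-lives.
t = n × t½ = 0.5629 × 7.871 ≈ 4.4306 minutes.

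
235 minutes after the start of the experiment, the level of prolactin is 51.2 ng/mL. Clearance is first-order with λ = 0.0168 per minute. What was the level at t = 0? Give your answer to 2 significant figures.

t½ = ln 2 / λ = 0.69315 / 0.0168 ≈ 41.259 minutes.
Number of half-lives elapsed: n = 235/41.259 ≈ 5.6958.
A₀ = A × 2^n = 51.2 × 2^5.6958 = 51.2 × 51.832 ≈ 2653.8 ng/mL.

2700 ng/mL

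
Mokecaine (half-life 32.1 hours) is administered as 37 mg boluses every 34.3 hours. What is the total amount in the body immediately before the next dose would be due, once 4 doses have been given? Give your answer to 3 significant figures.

32.0 mg

The 4 doses were given 137.2, 102.9, 68.6, 34.3 hours ago.
Total = 37·(1/2)^(137.2/32.1) + 37·(1/2)^(102.9/32.1) + 37·(1/2)^(68.6/32.1) + 37·(1/2)^(34.3/32.1)
      = 1.9123 + 4.0107 + 8.4116 + 17.642 ≈ 31.976 mg.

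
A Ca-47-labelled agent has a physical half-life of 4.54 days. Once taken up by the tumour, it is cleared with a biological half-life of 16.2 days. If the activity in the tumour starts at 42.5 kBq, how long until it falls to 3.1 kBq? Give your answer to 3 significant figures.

13.4 days

1/t_eff = 1/t_phys + 1/t_biol = 1/4.54 + 1/16.2 = 0.28199 per day.
t_eff = 4.54 × 16.2 / (4.54 + 16.2) ≈ 3.5462 days.
n = log₂(42.5/3.1) ≈ 3.7771; t = 3.7771 × 3.5462 ≈ 13.394 days.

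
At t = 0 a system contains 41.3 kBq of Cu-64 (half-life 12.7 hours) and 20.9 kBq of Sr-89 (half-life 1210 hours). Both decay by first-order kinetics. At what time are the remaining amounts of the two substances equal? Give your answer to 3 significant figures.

Set 41.3·(1/2)^(t/12.7) = 20.9·(1/2)^(t/1210).
Taking log₂: log₂(41.3/20.9) = t·(1/12.7 − 1/1210).
log₂(1.9761) = 0.98264; 1/12.7 − 1/1210 = 0.077914.
t = 0.98264 / 0.077914 ≈ 12.612 hours.

12.6 hours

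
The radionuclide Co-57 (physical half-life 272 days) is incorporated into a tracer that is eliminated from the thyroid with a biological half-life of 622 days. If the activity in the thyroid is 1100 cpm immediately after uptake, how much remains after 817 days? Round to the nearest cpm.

1/t_eff = 1/t_phys + 1/t_biol = 1/272 + 1/622 = 0.0052842 per day.
t_eff = 272 × 622 / (272 + 622) ≈ 189.24 days.
Remaining = 1100 × (1/2)^(817/189.24) = 1100 × (1/2)^4.3172 ≈ 55.181 cpm.

55 cpm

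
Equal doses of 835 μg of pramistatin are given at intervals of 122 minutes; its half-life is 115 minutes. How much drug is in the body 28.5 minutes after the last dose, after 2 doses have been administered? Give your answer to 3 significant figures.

1040 μg

The 2 doses were given 150.5, 28.5 minutes ago.
Total = 835·(1/2)^(150.5/115) + 835·(1/2)^(28.5/115)
      = 337.08 + 703.21 ≈ 1040.3 μg.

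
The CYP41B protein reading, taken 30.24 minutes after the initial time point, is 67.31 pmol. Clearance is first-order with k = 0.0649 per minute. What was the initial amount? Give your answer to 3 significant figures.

t½ = ln 2 / k = 0.69315 / 0.0649 ≈ 10.68 minutes.
Number of half-lives elapsed: n = 30.24/10.68 ≈ 2.8314.
A₀ = A × 2^n = 67.31 × 2^2.8314 = 67.31 × 7.1176 ≈ 479.09 pmol.

479 pmol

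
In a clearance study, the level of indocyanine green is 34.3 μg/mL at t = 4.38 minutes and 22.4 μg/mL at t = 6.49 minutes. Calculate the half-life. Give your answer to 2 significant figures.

Over Δt = 6.49 − 4.38 = 2.11 minutes, the level fell by a factor of 34.3/22.4 ≈ 1.5312.
n = log₂(1.5312) ≈ 0.61471 half-lives, so t½ = 2.11/0.61471 ≈ 3.4325 minutes.

3.4 minutes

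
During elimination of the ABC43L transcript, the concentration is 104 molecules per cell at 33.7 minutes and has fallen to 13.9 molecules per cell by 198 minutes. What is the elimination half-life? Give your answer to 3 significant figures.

Over Δt = 198 − 33.7 = 164.3 minutes, the level fell by a factor of 104/13.9 ≈ 7.482.
n = log₂(7.482) ≈ 2.9034 half-lives, so t½ = 164.3/2.9034 ≈ 56.588 minutes.

56.6 minutes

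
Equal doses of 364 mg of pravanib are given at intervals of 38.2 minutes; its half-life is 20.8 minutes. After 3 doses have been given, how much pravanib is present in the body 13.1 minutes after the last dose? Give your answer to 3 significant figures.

The 3 doses were given 89.5, 51.3, 13.1 minutes ago.
Total = 364·(1/2)^(89.5/20.8) + 364·(1/2)^(51.3/20.8) + 364·(1/2)^(13.1/20.8)
      = 18.442 + 65.865 + 235.24 ≈ 319.55 mg.

320 mg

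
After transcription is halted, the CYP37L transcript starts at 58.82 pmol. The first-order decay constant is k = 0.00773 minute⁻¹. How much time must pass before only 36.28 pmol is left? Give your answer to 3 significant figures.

62.5 minutes

t½ = ln 2 / k = 0.69315 / 0.00773 ≈ 89.67 minutes.
Fraction remaining = 36.28/58.82 ≈ 0.6168.
n = log₂(58.82/36.28) = ln(1.6213)/ln 2 ≈ 0.69713 half-lives.
t = n × t½ = 0.69713 × 89.67 ≈ 62.512 minutes.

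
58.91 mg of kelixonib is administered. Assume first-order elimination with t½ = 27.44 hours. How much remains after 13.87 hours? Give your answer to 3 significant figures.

Number of half-lives: n = 13.87/27.44 ≈ 0.50547.
Remaining = 58.91 × (1/2)^0.50547 = 58.91 × 0.70443 ≈ 41.498 mg.

41.5 mg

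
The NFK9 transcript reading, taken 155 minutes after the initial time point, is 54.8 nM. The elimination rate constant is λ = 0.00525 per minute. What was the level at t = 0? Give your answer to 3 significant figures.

t½ = ln 2 / λ = 0.69315 / 0.00525 ≈ 132.03 minutes.
Number of half-lives elapsed: n = 155/132.03 ≈ 1.174.
A₀ = A × 2^n = 54.8 × 2^1.174 = 54.8 × 2.2564 ≈ 123.65 nM.

124 nM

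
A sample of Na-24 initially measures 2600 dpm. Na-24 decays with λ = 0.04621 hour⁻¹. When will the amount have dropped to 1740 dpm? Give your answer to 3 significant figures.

8.69 hours

t½ = ln 2 / λ = 0.69315 / 0.04621 ≈ 15 hours.
Fraction remaining = 1740/2600 ≈ 0.66923.
n = log₂(2600/1740) = ln(1.4943)/ln 2 ≈ 0.57942 half-lives.
t = n × t½ = 0.57942 × 15 ≈ 8.6913 hours.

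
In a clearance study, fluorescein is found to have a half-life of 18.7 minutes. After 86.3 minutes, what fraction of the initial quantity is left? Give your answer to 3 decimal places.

n = 86.3/18.7 ≈ 4.615 half-lives.
Fraction remaining = (1/2)^4.615 ≈ 0.040809.

0.041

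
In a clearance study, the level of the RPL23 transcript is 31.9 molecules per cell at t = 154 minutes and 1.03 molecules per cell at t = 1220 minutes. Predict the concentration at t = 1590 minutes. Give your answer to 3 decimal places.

Over Δt = 1220 − 154 = 1066 minutes, the level fell by a factor of 31.9/1.03 ≈ 30.971.
n = log₂(30.971) ≈ 4.9528 half-lives, so t½ = 1066/4.9528 ≈ 215.23 minutes.
From t = 1220 to t = 1590: 1.03 × (1/2)^((1590−1220)/215.23) ≈ 0.31285 molecules per cell.

0.313 molecules per cell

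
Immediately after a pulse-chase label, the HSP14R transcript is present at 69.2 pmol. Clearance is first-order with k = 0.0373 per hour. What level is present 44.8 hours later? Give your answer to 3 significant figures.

t½ = ln 2 / k = 0.69315 / 0.0373 ≈ 18.583 hours.
Number of half-lives: n = 44.8/18.583 ≈ 2.4108.
Remaining = 69.2 × (1/2)^2.4108 = 69.2 × 0.18805 ≈ 13.013 pmol.

13.0 pmol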